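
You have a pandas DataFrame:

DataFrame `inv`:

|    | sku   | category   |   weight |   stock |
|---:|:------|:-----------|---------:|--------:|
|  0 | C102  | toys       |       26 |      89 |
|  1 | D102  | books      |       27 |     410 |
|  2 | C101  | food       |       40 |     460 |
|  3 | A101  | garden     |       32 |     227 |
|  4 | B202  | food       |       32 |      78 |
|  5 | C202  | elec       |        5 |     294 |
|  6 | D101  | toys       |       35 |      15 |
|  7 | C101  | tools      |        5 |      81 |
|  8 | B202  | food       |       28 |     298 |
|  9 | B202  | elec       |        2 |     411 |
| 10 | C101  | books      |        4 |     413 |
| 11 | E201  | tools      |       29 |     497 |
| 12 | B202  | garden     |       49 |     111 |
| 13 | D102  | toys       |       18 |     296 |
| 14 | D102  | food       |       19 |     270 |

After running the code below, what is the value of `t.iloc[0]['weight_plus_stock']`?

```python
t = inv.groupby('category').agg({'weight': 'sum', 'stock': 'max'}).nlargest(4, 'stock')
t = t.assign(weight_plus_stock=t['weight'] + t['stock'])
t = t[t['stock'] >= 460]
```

531

group by category: sum(weight), max(stock):
          weight  stock
category               
books         31    413
elec           7    411
food         119    460
garden        81    227
tools         34    497
toys          79    296
take 4 rows with largest stock:
          weight  stock
category               
tools         34    497
food         119    460
books         31    413
elec           7    411
add column weight_plus_stock = t['weight'] + t['stock']:
          weight  stock  weight_plus_stock
category                                  
tools         34    497                531
food         119    460                579
books         31    413                444
elec           7    411                418
filter rows where stock >= 460:
          weight  stock  weight_plus_stock
category                                  
tools         34    497                531
food         119    460                579
Taking the value at position 0, column 'weight_plus_stock' gives 531.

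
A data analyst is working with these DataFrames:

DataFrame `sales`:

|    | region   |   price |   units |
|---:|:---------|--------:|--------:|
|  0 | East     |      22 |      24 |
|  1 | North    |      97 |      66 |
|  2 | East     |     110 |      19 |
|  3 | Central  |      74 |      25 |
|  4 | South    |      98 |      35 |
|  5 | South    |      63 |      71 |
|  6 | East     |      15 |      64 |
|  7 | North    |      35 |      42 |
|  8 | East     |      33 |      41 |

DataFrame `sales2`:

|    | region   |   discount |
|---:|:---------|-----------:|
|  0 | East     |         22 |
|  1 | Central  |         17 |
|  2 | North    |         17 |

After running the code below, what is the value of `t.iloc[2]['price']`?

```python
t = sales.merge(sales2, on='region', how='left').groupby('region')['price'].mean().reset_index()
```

66.0

merge on 'region' (how='left') → 9 rows:
    region  price  units  discount
0     East     22     24      22.0
1    North     97     66      17.0
2     East    110     19      22.0
3  Central     74     25      17.0
4    South     98     35       NaN
5    South     63     71       NaN
6     East     15     64      22.0
7    North     35     42      17.0
8     East     33     41      22.0
group by region, mean of price:
region
Central    74.0
East       45.0
North      66.0
South      80.5
Name: price, dtype: float64
reset_index():
    region  price
0  Central   74.0
1     East   45.0
2    North   66.0
3    South   80.5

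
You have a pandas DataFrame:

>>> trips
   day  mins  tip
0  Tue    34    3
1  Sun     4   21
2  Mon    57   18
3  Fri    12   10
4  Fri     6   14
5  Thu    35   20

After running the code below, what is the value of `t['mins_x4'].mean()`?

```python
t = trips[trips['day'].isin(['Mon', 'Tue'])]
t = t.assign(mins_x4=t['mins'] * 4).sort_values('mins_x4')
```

filter rows where day in ['Mon', 'Tue']:
   day  mins  tip
0  Tue    34    3
2  Mon    57   18
add column mins_x4 = t['mins'] * 4:
   day  mins  tip  mins_x4
0  Tue    34    3      136
2  Mon    57   18      228
sort by mins_x4:
   day  mins  tip  mins_x4
0  Tue    34    3      136
2  Mon    57   18      228
mean of column 'mins_x4' → 182.0

182.0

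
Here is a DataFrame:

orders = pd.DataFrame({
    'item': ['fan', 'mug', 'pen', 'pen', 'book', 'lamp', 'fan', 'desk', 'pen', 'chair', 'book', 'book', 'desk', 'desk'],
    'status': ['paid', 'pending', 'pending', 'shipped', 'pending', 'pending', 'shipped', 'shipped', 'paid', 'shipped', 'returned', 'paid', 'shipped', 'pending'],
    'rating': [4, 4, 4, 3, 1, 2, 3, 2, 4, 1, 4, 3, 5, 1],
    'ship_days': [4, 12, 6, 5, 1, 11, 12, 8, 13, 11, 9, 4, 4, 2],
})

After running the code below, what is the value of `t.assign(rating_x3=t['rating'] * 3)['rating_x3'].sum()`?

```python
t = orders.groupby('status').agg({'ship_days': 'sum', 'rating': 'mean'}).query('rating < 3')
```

group by status: sum(ship_days), mean(rating):
          ship_days    rating
status                       
paid             21  3.666667
pending          32  2.400000
returned          9  4.000000
shipped          40  2.800000
filter rows where rating < 3:
         ship_days  rating
status                    
pending         32     2.4
shipped         40     2.8
add column rating_x3 = t['rating'] * 3:
         ship_days  rating  rating_x3
status                               
pending         32     2.4        7.2
shipped         40     2.8        8.4
Finally, sum of column 'rating_x3' = 15.6.

15.6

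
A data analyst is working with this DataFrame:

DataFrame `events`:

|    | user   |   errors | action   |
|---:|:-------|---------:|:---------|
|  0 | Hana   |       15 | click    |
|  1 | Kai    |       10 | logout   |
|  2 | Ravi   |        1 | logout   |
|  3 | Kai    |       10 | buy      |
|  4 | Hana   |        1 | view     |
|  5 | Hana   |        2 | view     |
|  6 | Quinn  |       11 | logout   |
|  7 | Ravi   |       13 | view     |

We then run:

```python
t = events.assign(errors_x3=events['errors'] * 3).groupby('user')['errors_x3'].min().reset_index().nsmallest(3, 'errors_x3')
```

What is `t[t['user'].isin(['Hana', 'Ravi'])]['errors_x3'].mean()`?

3.0

add column errors_x3 = events['errors'] * 3:
    user  errors  action  errors_x3
0   Hana      15   click         45
1    Kai      10  logout         30
2   Ravi       1  logout          3
3    Kai      10     buy         30
4   Hana       1    view          3
5   Hana       2    view          6
6  Quinn      11  logout         33
7   Ravi      13    view         39
group by user, min of errors_x3:
user
Hana      3
Kai      30
Quinn    33
Ravi      3
Name: errors_x3, dtype: int64
reset_index():
    user  errors_x3
0   Hana          3
1    Kai         30
2  Quinn         33
3   Ravi          3
take 3 rows with smallest errors_x3:
   user  errors_x3
0  Hana          3
3  Ravi          3
1   Kai         30
filter rows where user in ['Hana', 'Ravi']:
   user  errors_x3
0  Hana          3
3  Ravi          3
So mean() = 3.0.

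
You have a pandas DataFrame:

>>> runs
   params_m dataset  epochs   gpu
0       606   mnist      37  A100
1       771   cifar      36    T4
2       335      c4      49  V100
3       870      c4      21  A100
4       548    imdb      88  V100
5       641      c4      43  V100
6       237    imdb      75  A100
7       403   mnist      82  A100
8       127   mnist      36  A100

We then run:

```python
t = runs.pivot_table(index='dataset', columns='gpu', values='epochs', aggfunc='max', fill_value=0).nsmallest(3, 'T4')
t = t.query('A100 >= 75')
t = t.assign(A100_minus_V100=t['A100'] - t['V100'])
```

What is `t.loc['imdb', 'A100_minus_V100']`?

-13

pivot: rows=dataset, cols=gpu, max(epochs):
gpu      A100  T4  V100
dataset                
c4         21   0    49
cifar       0  36     0
imdb       75   0    88
mnist      82   0     0
take 3 rows with smallest T4:
gpu      A100  T4  V100
dataset                
c4         21   0    49
imdb       75   0    88
mnist      82   0     0
filter rows where A100 >= 75:
gpu      A100  T4  V100
dataset                
imdb       75   0    88
mnist      82   0     0
add column A100_minus_V100 = t['A100'] - t['V100']:
gpu      A100  T4  V100  A100_minus_V100
dataset                                 
imdb       75   0    88              -13
mnist      82   0     0               82
Then the value at row 'imdb', column 'A100_minus_V100': -13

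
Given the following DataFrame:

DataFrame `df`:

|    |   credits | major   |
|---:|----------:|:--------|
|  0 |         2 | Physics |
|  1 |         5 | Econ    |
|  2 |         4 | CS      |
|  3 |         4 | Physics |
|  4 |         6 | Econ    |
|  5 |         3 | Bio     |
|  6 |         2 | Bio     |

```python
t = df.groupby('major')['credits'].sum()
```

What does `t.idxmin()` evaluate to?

group by major, sum of credits:
major
Bio         5
CS          4
Econ       11
Physics     6
Name: credits, dtype: int64
So idxmin() = CS.

CS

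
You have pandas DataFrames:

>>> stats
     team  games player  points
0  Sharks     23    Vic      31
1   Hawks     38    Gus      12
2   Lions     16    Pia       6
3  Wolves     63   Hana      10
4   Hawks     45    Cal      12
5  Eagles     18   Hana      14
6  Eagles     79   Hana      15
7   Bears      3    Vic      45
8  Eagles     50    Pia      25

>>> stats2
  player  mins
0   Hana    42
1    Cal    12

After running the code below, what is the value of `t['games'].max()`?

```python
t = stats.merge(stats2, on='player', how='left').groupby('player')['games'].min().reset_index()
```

45

merge on 'player' (how='left') → 9 rows:
     team  games player  points  mins
0  Sharks     23    Vic      31   NaN
1   Hawks     38    Gus      12   NaN
2   Lions     16    Pia       6   NaN
3  Wolves     63   Hana      10  42.0
4   Hawks     45    Cal      12  12.0
5  Eagles     18   Hana      14  42.0
6  Eagles     79   Hana      15  42.0
7   Bears      3    Vic      45   NaN
8  Eagles     50    Pia      25   NaN
group by player, min of games:
player
Cal     45
Gus     38
Hana    18
Pia     16
Vic      3
Name: games, dtype: int64
reset_index():
  player  games
0    Cal     45
1    Gus     38
2   Hana     18
3    Pia     16
4    Vic      3
The max of column 'games' is 45.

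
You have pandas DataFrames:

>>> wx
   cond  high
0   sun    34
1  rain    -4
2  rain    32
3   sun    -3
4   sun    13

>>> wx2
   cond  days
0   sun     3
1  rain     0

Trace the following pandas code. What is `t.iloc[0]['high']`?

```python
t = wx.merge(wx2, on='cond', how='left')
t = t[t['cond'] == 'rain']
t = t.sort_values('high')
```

-4

merge on 'cond' (how='left') → 5 rows:
   cond  high  days
0   sun    34     3
1  rain    -4     0
2  rain    32     0
3   sun    -3     3
4   sun    13     3
filter rows where cond == 'rain':
   cond  high  days
1  rain    -4     0
2  rain    32     0
sort by high:
   cond  high  days
1  rain    -4     0
2  rain    32     0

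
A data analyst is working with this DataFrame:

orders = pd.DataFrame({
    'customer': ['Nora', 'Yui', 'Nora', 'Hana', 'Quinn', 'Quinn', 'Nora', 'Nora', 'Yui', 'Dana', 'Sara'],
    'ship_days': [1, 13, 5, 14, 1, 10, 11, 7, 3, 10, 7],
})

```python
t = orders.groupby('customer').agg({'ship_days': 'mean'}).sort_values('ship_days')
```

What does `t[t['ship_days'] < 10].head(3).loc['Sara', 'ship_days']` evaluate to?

group by customer, mean of ship_days:
          ship_days
customer           
Dana           10.0
Hana           14.0
Nora            6.0
Quinn           5.5
Sara            7.0
Yui             8.0
sort by ship_days:
          ship_days
customer           
Quinn           5.5
Nora            6.0
Sara            7.0
Yui             8.0
Dana           10.0
Hana           14.0
filter rows where ship_days < 10:
          ship_days
customer           
Quinn           5.5
Nora            6.0
Sara            7.0
Yui             8.0
take first 3 rows:
          ship_days
customer           
Quinn           5.5
Nora            6.0
Sara            7.0
Taking the value at row 'Sara', column 'ship_days' gives 7.0.

7.0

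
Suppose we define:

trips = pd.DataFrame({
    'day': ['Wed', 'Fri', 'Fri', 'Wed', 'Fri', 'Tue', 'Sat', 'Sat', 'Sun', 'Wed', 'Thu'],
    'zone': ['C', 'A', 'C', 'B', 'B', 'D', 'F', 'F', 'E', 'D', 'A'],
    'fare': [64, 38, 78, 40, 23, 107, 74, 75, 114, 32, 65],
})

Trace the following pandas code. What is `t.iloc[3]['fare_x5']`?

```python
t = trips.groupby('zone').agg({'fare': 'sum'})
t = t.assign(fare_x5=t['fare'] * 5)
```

695

group by zone, sum of fare:
      fare
zone      
A      103
B       63
C      142
D      139
E      114
F      149
add column fare_x5 = t['fare'] * 5:
      fare  fare_x5
zone               
A      103      515
B       63      315
C      142      710
D      139      695
E      114      570
F      149      745
value at position 3, column 'fare_x5' → 695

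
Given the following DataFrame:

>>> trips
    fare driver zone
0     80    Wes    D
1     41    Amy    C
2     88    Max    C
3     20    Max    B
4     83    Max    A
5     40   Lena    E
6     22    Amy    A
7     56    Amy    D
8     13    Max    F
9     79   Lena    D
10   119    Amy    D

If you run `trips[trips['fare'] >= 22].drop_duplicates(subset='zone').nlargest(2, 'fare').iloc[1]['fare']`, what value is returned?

80

filter rows where fare >= 22:
    fare driver zone
0     80    Wes    D
1     41    Amy    C
2     88    Max    C
4     83    Max    A
5     40   Lena    E
6     22    Amy    A
7     56    Amy    D
9     79   Lena    D
10   119    Amy    D
drop duplicate zone (keep=first):
   fare driver zone
0    80    Wes    D
1    41    Amy    C
4    83    Max    A
5    40   Lena    E
take 2 rows with largest fare:
   fare driver zone
4    83    Max    A
0    80    Wes    D
So iloc[1]['fare'] = 80.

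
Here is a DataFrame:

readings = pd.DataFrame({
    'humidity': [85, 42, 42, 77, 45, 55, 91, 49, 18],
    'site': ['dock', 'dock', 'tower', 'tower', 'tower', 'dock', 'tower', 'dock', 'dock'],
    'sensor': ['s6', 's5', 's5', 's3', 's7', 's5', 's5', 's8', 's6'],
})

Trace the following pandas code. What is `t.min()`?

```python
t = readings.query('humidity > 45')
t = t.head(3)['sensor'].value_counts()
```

filter rows where humidity > 45:
   humidity   site sensor
0        85   dock     s6
3        77  tower     s3
5        55   dock     s5
6        91  tower     s5
7        49   dock     s8
take first 3 rows:
   humidity   site sensor
0        85   dock     s6
3        77  tower     s3
5        55   dock     s5
value_counts of sensor:
sensor
s6    1
s3    1
s5    1
Name: count, dtype: int64
The min of the resulting series is 1.

1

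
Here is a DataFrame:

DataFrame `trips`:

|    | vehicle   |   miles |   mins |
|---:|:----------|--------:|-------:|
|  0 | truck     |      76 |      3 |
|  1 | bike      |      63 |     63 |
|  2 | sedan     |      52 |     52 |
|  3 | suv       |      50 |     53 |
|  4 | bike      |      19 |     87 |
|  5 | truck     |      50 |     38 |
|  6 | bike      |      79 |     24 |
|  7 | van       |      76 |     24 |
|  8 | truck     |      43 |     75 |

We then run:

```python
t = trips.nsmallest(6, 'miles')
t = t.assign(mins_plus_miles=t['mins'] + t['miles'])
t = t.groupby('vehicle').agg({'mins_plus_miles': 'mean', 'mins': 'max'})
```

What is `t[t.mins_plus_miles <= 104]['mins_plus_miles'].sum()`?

310.0

take 6 rows with smallest miles:
  vehicle  miles  mins
4    bike     19    87
8   truck     43    75
3     suv     50    53
5   truck     50    38
2   sedan     52    52
1    bike     63    63
add column mins_plus_miles = t['mins'] + t['miles']:
  vehicle  miles  mins  mins_plus_miles
4    bike     19    87              106
8   truck     43    75              118
3     suv     50    53              103
5   truck     50    38               88
2   sedan     52    52              104
1    bike     63    63              126
group by vehicle: mean(mins_plus_miles), max(mins):
         mins_plus_miles  mins
vehicle                       
bike               116.0    87
sedan              104.0    52
suv                103.0    53
truck              103.0    75
filter rows where mins_plus_miles <= 104:
         mins_plus_miles  mins
vehicle                       
sedan              104.0    52
suv                103.0    53
truck              103.0    75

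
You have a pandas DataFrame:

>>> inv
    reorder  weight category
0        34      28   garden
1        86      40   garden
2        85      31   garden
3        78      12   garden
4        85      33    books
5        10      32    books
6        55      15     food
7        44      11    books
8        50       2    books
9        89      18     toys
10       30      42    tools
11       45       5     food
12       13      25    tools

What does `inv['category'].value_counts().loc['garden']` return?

4

value_counts of category:
category
garden    4
books     4
food      2
tools     2
toys      1
Name: count, dtype: int64
value at index 'garden' → 4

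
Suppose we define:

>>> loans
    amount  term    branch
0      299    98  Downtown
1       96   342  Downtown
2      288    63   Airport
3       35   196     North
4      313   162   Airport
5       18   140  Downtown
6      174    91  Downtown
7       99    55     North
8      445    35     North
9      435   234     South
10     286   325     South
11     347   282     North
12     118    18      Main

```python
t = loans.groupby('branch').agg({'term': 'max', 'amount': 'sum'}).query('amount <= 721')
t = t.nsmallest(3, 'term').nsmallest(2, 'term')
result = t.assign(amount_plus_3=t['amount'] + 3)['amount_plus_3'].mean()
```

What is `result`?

362.5

group by branch: max(term), sum(amount):
          term  amount
branch                
Airport    162     601
Downtown   342     587
Main        18     118
North      282     926
South      325     721
filter rows where amount <= 721:
          term  amount
branch                
Airport    162     601
Downtown   342     587
Main        18     118
South      325     721
take 3 rows with smallest term:
         term  amount
branch               
Main       18     118
Airport   162     601
South     325     721
take 2 rows with smallest term:
         term  amount
branch               
Main       18     118
Airport   162     601
add column amount_plus_3 = t['amount'] + 3:
         term  amount  amount_plus_3
branch                              
Main       18     118            121
Airport   162     601            604
Taking the mean of column 'amount_plus_3' gives 362.5.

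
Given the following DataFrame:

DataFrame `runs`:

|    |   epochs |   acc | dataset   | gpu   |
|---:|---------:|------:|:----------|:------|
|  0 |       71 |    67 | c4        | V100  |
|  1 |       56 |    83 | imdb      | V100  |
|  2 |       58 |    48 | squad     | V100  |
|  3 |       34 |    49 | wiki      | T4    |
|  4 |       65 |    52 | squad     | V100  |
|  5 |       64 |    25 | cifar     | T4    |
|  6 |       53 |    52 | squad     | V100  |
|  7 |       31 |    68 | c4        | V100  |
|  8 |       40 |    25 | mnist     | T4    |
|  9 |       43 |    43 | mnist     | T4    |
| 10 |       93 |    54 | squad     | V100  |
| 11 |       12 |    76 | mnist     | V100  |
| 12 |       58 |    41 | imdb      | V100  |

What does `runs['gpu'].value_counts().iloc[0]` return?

value_counts of gpu:
gpu
V100    9
T4      4
Name: count, dtype: int64
Hence 9.

9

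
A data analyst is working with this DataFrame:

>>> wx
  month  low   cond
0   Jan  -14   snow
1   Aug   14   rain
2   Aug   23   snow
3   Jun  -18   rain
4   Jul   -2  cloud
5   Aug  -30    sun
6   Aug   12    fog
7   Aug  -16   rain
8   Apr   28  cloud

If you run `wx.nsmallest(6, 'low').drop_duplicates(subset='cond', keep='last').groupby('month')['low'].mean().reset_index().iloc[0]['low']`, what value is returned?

take 6 rows with smallest low:
  month  low   cond
5   Aug  -30    sun
3   Jun  -18   rain
7   Aug  -16   rain
0   Jan  -14   snow
4   Jul   -2  cloud
6   Aug   12    fog
drop duplicate cond (keep=last):
  month  low   cond
5   Aug  -30    sun
7   Aug  -16   rain
0   Jan  -14   snow
4   Jul   -2  cloud
6   Aug   12    fog
group by month, mean of low:
month
Aug   -11.333333
Jan   -14.000000
Jul    -2.000000
Name: low, dtype: float64
reset_index():
  month        low
0   Aug -11.333333
1   Jan -14.000000
2   Jul  -2.000000
Finally, value at position 0, column 'low' = -11.3333333333.

-11.3333333333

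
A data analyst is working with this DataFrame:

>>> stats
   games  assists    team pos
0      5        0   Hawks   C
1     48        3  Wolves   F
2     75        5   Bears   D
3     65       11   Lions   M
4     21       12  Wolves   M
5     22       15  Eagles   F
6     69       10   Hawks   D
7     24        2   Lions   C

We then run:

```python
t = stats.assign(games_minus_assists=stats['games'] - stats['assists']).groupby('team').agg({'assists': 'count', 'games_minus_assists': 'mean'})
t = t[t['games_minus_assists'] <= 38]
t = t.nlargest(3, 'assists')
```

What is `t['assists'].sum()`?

add column games_minus_assists = stats['games'] - stats['assists']:
   games  assists    team pos  games_minus_assists
0      5        0   Hawks   C                    5
1     48        3  Wolves   F                   45
2     75        5   Bears   D                   70
3     65       11   Lions   M                   54
4     21       12  Wolves   M                    9
5     22       15  Eagles   F                    7
6     69       10   Hawks   D                   59
7     24        2   Lions   C                   22
group by team: count(assists), mean(games_minus_assists):
        assists  games_minus_assists
team                                
Bears         1                 70.0
Eagles        1                  7.0
Hawks         2                 32.0
Lions         2                 38.0
Wolves        2                 27.0
filter rows where games_minus_assists <= 38:
        assists  games_minus_assists
team                                
Eagles        1                  7.0
Hawks         2                 32.0
Lions         2                 38.0
Wolves        2                 27.0
take 3 rows with largest assists:
        assists  games_minus_assists
team                                
Hawks         2                 32.0
Lions         2                 38.0
Wolves        2                 27.0
Finally, sum of column 'assists' = 6.

6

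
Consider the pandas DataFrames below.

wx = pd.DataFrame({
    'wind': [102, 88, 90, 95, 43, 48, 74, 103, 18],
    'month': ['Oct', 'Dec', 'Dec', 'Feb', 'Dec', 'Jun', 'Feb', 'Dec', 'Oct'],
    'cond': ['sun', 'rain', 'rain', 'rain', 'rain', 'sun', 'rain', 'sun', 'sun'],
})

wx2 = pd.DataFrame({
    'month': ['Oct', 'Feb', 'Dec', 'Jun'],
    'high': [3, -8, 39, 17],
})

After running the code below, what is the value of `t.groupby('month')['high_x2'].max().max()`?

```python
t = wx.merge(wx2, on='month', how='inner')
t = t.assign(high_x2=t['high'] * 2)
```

78

merge on 'month' (how='inner') → 9 rows:
   wind month  cond  high
0   102   Oct   sun     3
1    88   Dec  rain    39
2    90   Dec  rain    39
3    95   Feb  rain    -8
4    43   Dec  rain    39
5    48   Jun   sun    17
6    74   Feb  rain    -8
7   103   Dec   sun    39
8    18   Oct   sun     3
add column high_x2 = t['high'] * 2:
   wind month  cond  high  high_x2
0   102   Oct   sun     3        6
1    88   Dec  rain    39       78
2    90   Dec  rain    39       78
3    95   Feb  rain    -8      -16
4    43   Dec  rain    39       78
5    48   Jun   sun    17       34
6    74   Feb  rain    -8      -16
7   103   Dec   sun    39       78
8    18   Oct   sun     3        6
group by month, max of high_x2:
month
Dec    78
Feb   -16
Jun    34
Oct     6
Name: high_x2, dtype: int64
Taking the max of the resulting series gives 78.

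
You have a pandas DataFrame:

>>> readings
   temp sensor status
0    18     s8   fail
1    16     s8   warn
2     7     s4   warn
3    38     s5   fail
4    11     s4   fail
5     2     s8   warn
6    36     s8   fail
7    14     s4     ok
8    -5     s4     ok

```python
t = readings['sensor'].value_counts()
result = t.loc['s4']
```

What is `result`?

4

value_counts of sensor:
sensor
s8    4
s4    4
s5    1
Name: count, dtype: int64
Finally, value at index 's4' = 4.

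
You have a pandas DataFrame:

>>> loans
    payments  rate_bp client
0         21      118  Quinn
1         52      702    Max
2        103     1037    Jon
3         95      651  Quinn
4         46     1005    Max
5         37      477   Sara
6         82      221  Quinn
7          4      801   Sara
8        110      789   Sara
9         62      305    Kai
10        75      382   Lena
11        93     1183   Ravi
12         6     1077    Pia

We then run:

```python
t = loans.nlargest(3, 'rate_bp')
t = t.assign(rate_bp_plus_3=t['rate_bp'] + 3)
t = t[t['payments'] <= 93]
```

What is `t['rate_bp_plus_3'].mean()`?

1133.0

take 3 rows with largest rate_bp:
    payments  rate_bp client
11        93     1183   Ravi
12         6     1077    Pia
2        103     1037    Jon
add column rate_bp_plus_3 = t['rate_bp'] + 3:
    payments  rate_bp client  rate_bp_plus_3
11        93     1183   Ravi            1186
12         6     1077    Pia            1080
2        103     1037    Jon            1040
filter rows where payments <= 93:
    payments  rate_bp client  rate_bp_plus_3
11        93     1183   Ravi            1186
12         6     1077    Pia            1080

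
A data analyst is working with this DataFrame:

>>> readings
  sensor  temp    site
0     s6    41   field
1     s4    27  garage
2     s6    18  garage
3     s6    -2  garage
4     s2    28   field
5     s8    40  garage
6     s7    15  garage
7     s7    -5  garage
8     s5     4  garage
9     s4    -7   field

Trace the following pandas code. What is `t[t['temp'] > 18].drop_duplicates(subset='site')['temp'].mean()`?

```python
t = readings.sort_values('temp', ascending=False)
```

40.5

sort by temp descending:
  sensor  temp    site
0     s6    41   field
5     s8    40  garage
4     s2    28   field
1     s4    27  garage
2     s6    18  garage
6     s7    15  garage
8     s5     4  garage
3     s6    -2  garage
7     s7    -5  garage
9     s4    -7   field
filter rows where temp > 18:
  sensor  temp    site
0     s6    41   field
5     s8    40  garage
4     s2    28   field
1     s4    27  garage
drop duplicate site (keep=first):
  sensor  temp    site
0     s6    41   field
5     s8    40  garage
Hence 40.5.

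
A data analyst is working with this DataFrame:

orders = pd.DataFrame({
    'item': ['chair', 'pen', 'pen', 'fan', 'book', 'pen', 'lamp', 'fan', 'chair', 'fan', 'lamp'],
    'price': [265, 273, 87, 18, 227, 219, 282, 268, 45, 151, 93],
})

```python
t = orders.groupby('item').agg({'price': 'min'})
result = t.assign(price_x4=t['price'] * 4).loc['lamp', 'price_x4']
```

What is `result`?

group by item, min of price:
       price
item        
book     227
chair     45
fan       18
lamp      93
pen       87
add column price_x4 = t['price'] * 4:
       price  price_x4
item                  
book     227       908
chair     45       180
fan       18        72
lamp      93       372
pen       87       348

372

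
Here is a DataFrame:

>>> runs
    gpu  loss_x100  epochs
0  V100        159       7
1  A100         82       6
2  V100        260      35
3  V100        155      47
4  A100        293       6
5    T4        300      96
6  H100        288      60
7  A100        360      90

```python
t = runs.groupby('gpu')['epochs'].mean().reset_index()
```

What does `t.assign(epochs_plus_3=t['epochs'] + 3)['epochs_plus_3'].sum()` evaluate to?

231.666666667

group by gpu, mean of epochs:
gpu
A100    34.000000
H100    60.000000
T4      96.000000
V100    29.666667
Name: epochs, dtype: float64
reset_index():
    gpu     epochs
0  A100  34.000000
1  H100  60.000000
2    T4  96.000000
3  V100  29.666667
add column epochs_plus_3 = t['epochs'] + 3:
    gpu     epochs  epochs_plus_3
0  A100  34.000000      37.000000
1  H100  60.000000      63.000000
2    T4  96.000000      99.000000
3  V100  29.666667      32.666667
Reading off the sum of column 'epochs_plus_3', we get 231.666666667.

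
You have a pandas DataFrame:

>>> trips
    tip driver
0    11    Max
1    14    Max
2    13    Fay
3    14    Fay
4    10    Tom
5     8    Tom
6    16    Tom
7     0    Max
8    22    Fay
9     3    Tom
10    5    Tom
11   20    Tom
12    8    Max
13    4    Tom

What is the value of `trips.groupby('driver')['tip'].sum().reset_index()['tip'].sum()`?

group by driver, sum of tip:
driver
Fay    49
Max    33
Tom    66
Name: tip, dtype: int64
reset_index():
  driver  tip
0    Fay   49
1    Max   33
2    Tom   66
sum of column 'tip' → 148

148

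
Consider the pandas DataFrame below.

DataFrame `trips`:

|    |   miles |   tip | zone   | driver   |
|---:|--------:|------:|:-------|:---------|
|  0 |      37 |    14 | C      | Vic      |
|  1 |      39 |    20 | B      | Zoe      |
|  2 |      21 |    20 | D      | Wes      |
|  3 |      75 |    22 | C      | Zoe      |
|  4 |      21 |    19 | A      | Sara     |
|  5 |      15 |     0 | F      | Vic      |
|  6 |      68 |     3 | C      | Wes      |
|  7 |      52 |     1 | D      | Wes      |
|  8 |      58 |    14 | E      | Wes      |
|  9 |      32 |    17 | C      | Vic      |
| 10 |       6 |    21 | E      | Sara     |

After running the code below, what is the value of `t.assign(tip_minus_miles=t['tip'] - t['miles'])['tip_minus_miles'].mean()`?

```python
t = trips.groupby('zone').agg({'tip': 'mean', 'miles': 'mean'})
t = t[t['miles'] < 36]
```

-10.5

group by zone: mean(tip), mean(miles):
       tip  miles
zone             
A     19.0   21.0
B     20.0   39.0
C     14.0   53.0
D     10.5   36.5
E     17.5   32.0
F      0.0   15.0
filter rows where miles < 36:
       tip  miles
zone             
A     19.0   21.0
E     17.5   32.0
F      0.0   15.0
add column tip_minus_miles = t['tip'] - t['miles']:
       tip  miles  tip_minus_miles
zone                              
A     19.0   21.0             -2.0
E     17.5   32.0            -14.5
F      0.0   15.0            -15.0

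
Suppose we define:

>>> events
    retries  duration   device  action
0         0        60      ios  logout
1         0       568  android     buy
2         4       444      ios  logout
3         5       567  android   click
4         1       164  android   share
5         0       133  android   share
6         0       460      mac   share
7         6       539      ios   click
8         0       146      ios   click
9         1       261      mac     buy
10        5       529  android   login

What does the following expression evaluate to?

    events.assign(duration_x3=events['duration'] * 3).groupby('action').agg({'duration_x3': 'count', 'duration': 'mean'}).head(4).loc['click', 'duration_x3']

3

add column duration_x3 = events['duration'] * 3:
    retries  duration   device  action  duration_x3
0         0        60      ios  logout          180
1         0       568  android     buy         1704
2         4       444      ios  logout         1332
3         5       567  android   click         1701
4         1       164  android   share          492
5         0       133  android   share          399
6         0       460      mac   share         1380
7         6       539      ios   click         1617
8         0       146      ios   click          438
9         1       261      mac     buy          783
10        5       529  android   login         1587
group by action: count(duration_x3), mean(duration):
        duration_x3    duration
action                         
buy               2  414.500000
click             3  417.333333
login             1  529.000000
logout            2  252.000000
share             3  252.333333
take first 4 rows:
        duration_x3    duration
action                         
buy               2  414.500000
click             3  417.333333
login             1  529.000000
logout            2  252.000000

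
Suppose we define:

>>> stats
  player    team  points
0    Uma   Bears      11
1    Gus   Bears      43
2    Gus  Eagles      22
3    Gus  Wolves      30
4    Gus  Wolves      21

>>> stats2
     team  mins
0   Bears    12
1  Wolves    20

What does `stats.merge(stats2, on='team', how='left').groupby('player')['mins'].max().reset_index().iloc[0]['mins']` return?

merge on 'team' (how='left') → 5 rows:
  player    team  points  mins
0    Uma   Bears      11  12.0
1    Gus   Bears      43  12.0
2    Gus  Eagles      22   NaN
3    Gus  Wolves      30  20.0
4    Gus  Wolves      21  20.0
group by player, max of mins:
player
Gus    20.0
Uma    12.0
Name: mins, dtype: float64
reset_index():
  player  mins
0    Gus  20.0
1    Uma  12.0
Hence 20.0.

20.0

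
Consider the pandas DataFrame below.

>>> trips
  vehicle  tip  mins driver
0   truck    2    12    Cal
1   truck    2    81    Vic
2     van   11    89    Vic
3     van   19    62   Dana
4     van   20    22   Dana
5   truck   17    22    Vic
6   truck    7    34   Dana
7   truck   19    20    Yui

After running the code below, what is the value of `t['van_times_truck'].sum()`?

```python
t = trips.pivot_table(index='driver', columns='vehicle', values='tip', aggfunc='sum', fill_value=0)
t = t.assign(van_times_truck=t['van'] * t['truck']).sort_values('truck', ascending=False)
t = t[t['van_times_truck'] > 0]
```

482

pivot: rows=driver, cols=vehicle, sum(tip):
vehicle  truck  van
driver             
Cal          2    0
Dana         7   39
Vic         19   11
Yui         19    0
add column van_times_truck = t['van'] * t['truck']:
vehicle  truck  van  van_times_truck
driver                              
Cal          2    0                0
Dana         7   39              273
Vic         19   11              209
Yui         19    0                0
sort by truck descending:
vehicle  truck  van  van_times_truck
driver                              
Vic         19   11              209
Yui         19    0                0
Dana         7   39              273
Cal          2    0                0
filter rows where van_times_truck > 0:
vehicle  truck  van  van_times_truck
driver                              
Vic         19   11              209
Dana         7   39              273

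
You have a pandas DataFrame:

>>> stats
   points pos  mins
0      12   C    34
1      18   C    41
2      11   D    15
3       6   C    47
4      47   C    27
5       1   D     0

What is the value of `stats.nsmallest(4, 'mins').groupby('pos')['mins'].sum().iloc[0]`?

take 4 rows with smallest mins:
   points pos  mins
5       1   D     0
2      11   D    15
4      47   C    27
0      12   C    34
group by pos, sum of mins:
pos
C    61
D    15
Name: mins, dtype: int64
Then the value at position 0: 61

61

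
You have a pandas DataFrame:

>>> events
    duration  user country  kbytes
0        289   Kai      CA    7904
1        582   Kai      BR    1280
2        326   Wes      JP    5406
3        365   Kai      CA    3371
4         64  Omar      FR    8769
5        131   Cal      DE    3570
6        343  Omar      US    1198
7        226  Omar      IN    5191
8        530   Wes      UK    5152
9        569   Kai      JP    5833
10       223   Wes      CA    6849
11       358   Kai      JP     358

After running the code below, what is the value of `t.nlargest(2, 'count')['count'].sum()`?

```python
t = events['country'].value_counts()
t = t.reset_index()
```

value_counts of country:
country
CA    3
JP    3
BR    1
FR    1
DE    1
US    1
IN    1
UK    1
Name: count, dtype: int64
reset_index():
  country  count
0      CA      3
1      JP      3
2      BR      1
3      FR      1
4      DE      1
5      US      1
6      IN      1
7      UK      1
take 2 rows with largest count:
  country  count
0      CA      3
1      JP      3
Taking the sum of column 'count' gives 6.

6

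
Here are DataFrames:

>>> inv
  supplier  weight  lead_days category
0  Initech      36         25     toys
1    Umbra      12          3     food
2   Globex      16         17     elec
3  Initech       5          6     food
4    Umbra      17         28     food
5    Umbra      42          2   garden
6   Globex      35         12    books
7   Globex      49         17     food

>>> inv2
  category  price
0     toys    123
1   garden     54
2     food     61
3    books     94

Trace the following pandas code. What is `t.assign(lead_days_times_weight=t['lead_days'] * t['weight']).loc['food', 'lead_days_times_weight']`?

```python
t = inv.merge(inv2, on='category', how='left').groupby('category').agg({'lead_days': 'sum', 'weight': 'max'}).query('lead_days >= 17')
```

merge on 'category' (how='left') → 8 rows:
  supplier  weight  lead_days category  price
0  Initech      36         25     toys  123.0
1    Umbra      12          3     food   61.0
2   Globex      16         17     elec    NaN
3  Initech       5          6     food   61.0
4    Umbra      17         28     food   61.0
5    Umbra      42          2   garden   54.0
6   Globex      35         12    books   94.0
7   Globex      49         17     food   61.0
group by category: sum(lead_days), max(weight):
          lead_days  weight
category                   
books            12      35
elec             17      16
food             54      49
garden            2      42
toys             25      36
filter rows where lead_days >= 17:
          lead_days  weight
category                   
elec             17      16
food             54      49
toys             25      36
add column lead_days_times_weight = t['lead_days'] * t['weight']:
          lead_days  weight  lead_days_times_weight
category                                           
elec             17      16                     272
food             54      49                    2646
toys             25      36                     900
Finally, value at row 'food', column 'lead_days_times_weight' = 2646.

2646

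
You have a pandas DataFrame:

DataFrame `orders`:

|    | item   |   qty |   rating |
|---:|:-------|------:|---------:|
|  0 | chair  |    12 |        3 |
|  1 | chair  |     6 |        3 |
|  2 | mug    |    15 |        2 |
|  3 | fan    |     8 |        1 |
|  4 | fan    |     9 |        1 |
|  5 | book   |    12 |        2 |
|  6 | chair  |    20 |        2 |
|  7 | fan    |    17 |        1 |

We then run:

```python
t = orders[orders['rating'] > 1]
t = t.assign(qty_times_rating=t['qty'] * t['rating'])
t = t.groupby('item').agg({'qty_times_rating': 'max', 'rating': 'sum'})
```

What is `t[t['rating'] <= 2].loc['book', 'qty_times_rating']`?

filter rows where rating > 1:
    item  qty  rating
0  chair   12       3
1  chair    6       3
2    mug   15       2
5   book   12       2
6  chair   20       2
add column qty_times_rating = t['qty'] * t['rating']:
    item  qty  rating  qty_times_rating
0  chair   12       3                36
1  chair    6       3                18
2    mug   15       2                30
5   book   12       2                24
6  chair   20       2                40
group by item: max(qty_times_rating), sum(rating):
       qty_times_rating  rating
item                           
book                 24       2
chair                40       8
mug                  30       2
filter rows where rating <= 2:
      qty_times_rating  rating
item                          
book                24       2
mug                 30       2
value at row 'book', column 'qty_times_rating' → 24

24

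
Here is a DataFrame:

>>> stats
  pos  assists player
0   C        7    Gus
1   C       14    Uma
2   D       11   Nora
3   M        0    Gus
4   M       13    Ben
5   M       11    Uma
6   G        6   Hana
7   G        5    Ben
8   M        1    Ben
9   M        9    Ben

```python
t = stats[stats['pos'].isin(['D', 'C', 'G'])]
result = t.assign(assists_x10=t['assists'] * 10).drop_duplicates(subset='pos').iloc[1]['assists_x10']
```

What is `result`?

110

filter rows where pos in ['D', 'C', 'G']:
  pos  assists player
0   C        7    Gus
1   C       14    Uma
2   D       11   Nora
6   G        6   Hana
7   G        5    Ben
add column assists_x10 = t['assists'] * 10:
  pos  assists player  assists_x10
0   C        7    Gus           70
1   C       14    Uma          140
2   D       11   Nora          110
6   G        6   Hana           60
7   G        5    Ben           50
drop duplicate pos (keep=first):
  pos  assists player  assists_x10
0   C        7    Gus           70
2   D       11   Nora          110
6   G        6   Hana           60
So iloc[1]['assists_x10'] = 110.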